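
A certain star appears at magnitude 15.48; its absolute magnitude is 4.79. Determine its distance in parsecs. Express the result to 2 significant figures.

μ = m − M = 10.690
m − M = 5 log₁₀ d − 5
log₁₀ d = (m − M)/5 + 1 = 3.1380
d = 10^3.1380 = 1374 pc

d ≈ 1400 pc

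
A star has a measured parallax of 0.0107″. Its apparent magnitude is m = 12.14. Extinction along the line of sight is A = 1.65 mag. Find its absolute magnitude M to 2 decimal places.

d = 1/p = 1/0.0107″ = 93.46 pc
5 log₁₀(d/10 pc) = 5 log₁₀(93.46) − 5 = 4.853
M = m − 5 log₁₀(d/10) − A = 12.14 − 4.853 − 1.65 = 5.637

M ≈ 5.64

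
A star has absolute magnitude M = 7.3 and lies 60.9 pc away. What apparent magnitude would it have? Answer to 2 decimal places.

m ≈ 11.22

m = M + 5 log₁₀ d − 5 = 7.3 + 5·1.7846 − 5 = 11.223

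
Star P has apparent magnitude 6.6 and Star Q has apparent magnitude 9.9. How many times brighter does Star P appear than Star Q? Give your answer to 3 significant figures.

20.9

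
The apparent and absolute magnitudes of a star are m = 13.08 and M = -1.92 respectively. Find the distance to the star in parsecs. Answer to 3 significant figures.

Distance modulus: m − M = 13.08 − (-1.92) = 15.000
m − M = 5 log₁₀ d − 5
log₁₀ d = (m − M)/5 + 1 = 4.0000
d = 10^4.0000 = 10000 pc

d ≈ 10000 pc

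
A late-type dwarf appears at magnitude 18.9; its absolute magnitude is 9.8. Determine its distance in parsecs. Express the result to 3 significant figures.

Distance modulus: m − M = 18.9 − (9.8) = 9.100
m − M = 5 log₁₀ d − 5
log₁₀ d = (m − M)/5 + 1 = 2.8200
d = 10^2.8200 = 660.7 pc

d ≈ 661 pc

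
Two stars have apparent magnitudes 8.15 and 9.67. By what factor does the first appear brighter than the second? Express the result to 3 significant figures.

Magnitude difference = -1.52
Flux ratio = 10^(−0.4 Δm) = 10^(−0.4 × -1.52) = 10^0.608 = 4.055

4.06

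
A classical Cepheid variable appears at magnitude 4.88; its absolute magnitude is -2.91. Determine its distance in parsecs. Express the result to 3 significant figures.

d ≈ 361 pc

μ = m − M = 7.790
m − M = 5 log₁₀ d − 5
log₁₀ d = (m − M)/5 + 1 = 2.5580
d = 10^2.5580 = 361.4 pc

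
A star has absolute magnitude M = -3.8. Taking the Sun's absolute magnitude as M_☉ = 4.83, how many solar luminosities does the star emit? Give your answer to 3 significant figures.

M − M_☉ = -3.8 − 4.83 = -8.630
L/L_☉ = 10^(−0.4 (M − M_☉)) = 10^3.452 = 2831

L/L_☉ ≈ 2830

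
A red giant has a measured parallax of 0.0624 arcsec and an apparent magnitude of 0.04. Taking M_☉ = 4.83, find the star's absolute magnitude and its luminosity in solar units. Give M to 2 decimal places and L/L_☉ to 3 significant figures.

d = 1/p = 1/0.0624″ = 16.03 pc
M = m − 5 log₁₀ d + 5 = 0.04 − 5·1.2048 + 5 = -0.984
M − M_☉ = -0.984 − 4.83 = -5.814
L/L_☉ = 10^(−0.4 × -5.814) = 211.7

M ≈ -0.98; L/L_☉ ≈ 212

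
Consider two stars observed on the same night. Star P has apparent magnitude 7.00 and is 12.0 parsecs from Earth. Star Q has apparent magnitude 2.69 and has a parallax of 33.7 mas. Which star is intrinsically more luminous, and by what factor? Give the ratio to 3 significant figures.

Star P: M = m − 5 log₁₀ d + 5 = 7.00 − 5·1.0792 + 5 = 6.604
Star Q: p = 33.7 mas = 0.0337″ → d = 1/p = 29.67 pc
Star Q: M = m − 5 log₁₀ d + 5 = 2.69 − 5·1.4724 + 5 = 0.328
ΔM = M_P − M_Q = 6.604 − (0.328) = 6.276; smaller M is more luminous → Star Q.
L ratio = 10^(0.4 |ΔM|) = 10^2.510 = 323.9

Star Q is more luminous, by a factor of 324.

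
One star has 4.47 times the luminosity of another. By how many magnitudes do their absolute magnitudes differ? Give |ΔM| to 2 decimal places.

|ΔM| ≈ 1.63

Pogson: ΔM = −2.5 log₁₀(ratio) = −2.5 log₁₀(4.47) = −2.5 × 0.6503 = -1.626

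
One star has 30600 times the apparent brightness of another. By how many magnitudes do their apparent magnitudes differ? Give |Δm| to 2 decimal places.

|Δm| ≈ 11.21

Pogson: Δm = −2.5 log₁₀(ratio) = −2.5 log₁₀(30600) = −2.5 × 4.4857 = -11.214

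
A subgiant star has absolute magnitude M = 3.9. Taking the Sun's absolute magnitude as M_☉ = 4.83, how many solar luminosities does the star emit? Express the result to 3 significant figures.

L/L_☉ ≈ 2.36

M − M_☉ = 3.9 − 4.83 = -0.930
L/L_☉ = 10^(−0.4 (M − M_☉)) = 10^0.372 = 2.355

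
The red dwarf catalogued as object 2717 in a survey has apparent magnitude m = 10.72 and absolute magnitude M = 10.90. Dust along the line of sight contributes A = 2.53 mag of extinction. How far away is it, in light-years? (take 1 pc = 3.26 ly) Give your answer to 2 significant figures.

d ≈ 9.4 ly

m − M = 5 log₁₀(d/10 pc) + A  ⇒  10.72 − (10.90) − 2.53 = 5 log₁₀(d/10)
-2.710 = 5 log₁₀(d/10)
log₁₀ d = (m − M − A)/5 + 1 = 0.4580
d = 10^0.4580 = 2.871 pc
= 9.359 ly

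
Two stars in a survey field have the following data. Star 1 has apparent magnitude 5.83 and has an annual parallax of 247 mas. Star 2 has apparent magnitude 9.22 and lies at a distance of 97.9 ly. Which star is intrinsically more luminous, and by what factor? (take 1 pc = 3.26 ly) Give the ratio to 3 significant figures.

Star 1: p = 247 mas = 0.247″ → d = 1/p = 4.049 pc
Star 1: M = m − 5 log₁₀ d + 5 = 5.83 − 5·0.6073 + 5 = 7.793
Star 2: d = 97.9 ly / 3.26 = 30.03 pc
Star 2: M = m − 5 log₁₀ d + 5 = 9.22 − 5·1.4776 + 5 = 6.832
ΔM = M_1 − M_2 = 7.793 − (6.832) = 0.961; smaller M is more luminous → Star 2.
L ratio = 10^(0.4 |ΔM|) = 10^0.385 = 2.424

Star 2 is more luminous, by a factor of 2.42.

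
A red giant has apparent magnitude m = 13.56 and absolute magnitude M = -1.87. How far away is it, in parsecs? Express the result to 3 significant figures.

d ≈ 12200 pc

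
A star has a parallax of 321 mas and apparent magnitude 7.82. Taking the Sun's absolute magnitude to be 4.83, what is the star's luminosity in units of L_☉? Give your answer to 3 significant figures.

d = 1/p = 1000/321 mas = 3.115 pc
M = m − 5 log₁₀ d + 5 = 7.82 − 5·0.4935 + 5 = 10.353
M − M_☉ = 10.353 − 4.83 = 5.523
L/L_☉ = 10^(−0.4 × 5.523) = 6.180×10^-3

L/L_☉ ≈ 6.18×10^-3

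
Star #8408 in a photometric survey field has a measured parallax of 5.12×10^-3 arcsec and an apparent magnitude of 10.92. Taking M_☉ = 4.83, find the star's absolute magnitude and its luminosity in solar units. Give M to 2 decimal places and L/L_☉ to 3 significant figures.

d = 1/p = 1/5.12×10^-3″ = 195.3 pc
M = m − 5 log₁₀ d + 5 = 10.92 − 5·2.2907 + 5 = 4.466
M − M_☉ = 4.466 − 4.83 = -0.364
L/L_☉ = 10^(−0.4 × -0.364) = 1.398

M ≈ 4.47; L/L_☉ ≈ 1.40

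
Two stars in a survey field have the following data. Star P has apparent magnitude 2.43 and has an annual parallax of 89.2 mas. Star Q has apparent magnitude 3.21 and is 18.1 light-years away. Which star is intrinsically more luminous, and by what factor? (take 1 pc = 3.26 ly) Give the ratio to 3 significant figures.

Star P is more luminous, by a factor of 8.36.

Star P: p = 89.2 mas = 0.0892″ → d = 1/p = 11.21 pc
Star P: M = m − 5 log₁₀ d + 5 = 2.43 − 5·1.0496 + 5 = 2.182
Star Q: d = 18.1 ly / 3.26 = 5.552 pc
Star Q: M = m − 5 log₁₀ d + 5 = 3.21 − 5·0.7445 + 5 = 4.488
ΔM = M_P − M_Q = 2.182 − (4.488) = -2.306; smaller M is more luminous → Star P.
L ratio = 10^(0.4 |ΔM|) = 10^0.922 = 8.363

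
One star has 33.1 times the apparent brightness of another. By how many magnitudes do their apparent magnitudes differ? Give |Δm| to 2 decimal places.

|Δm| ≈ 3.80

Pogson: Δm = −2.5 log₁₀(ratio) = −2.5 log₁₀(33.1) = −2.5 × 1.5198 = -3.800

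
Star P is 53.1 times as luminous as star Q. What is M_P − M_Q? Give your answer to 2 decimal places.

Pogson: ΔM = −2.5 log₁₀(ratio) = −2.5 log₁₀(53.1) = −2.5 × 1.7251 = -4.313
Star P is brighter, so it has the smaller magnitude: the difference is negative.

M_P − M_Q ≈ -4.31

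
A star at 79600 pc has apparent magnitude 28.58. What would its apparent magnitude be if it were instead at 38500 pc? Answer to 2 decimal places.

m ≈ 27.00

Flux ∝ 1/d², so Δm = 5 log₁₀(d₂/d₁) = 5 log₁₀(38500/79600) = -1.577
m₂ = m₁ + Δm = 28.58 + (-1.577) = 27.003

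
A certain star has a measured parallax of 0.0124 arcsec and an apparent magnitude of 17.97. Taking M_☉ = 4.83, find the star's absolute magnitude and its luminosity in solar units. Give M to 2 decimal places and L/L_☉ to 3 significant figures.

d = 1/p = 1/0.0124″ = 80.65 pc
M = m − 5 log₁₀ d + 5 = 17.97 − 5·1.9066 + 5 = 13.437
M − M_☉ = 13.437 − 4.83 = 8.607
L/L_☉ = 10^(−0.4 × 8.607) = 3.607×10^-4

M ≈ 13.44; L/L_☉ ≈ 3.61×10^-4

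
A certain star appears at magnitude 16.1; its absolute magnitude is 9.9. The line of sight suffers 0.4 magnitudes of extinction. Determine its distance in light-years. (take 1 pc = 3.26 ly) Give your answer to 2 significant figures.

d ≈ 470 ly

m − M = 5 log₁₀(d/10 pc) + A  ⇒  16.1 − (9.9) − 0.4 = 5 log₁₀(d/10)
5.800 = 5 log₁₀(d/10)
log₁₀ d = (m − M − A)/5 + 1 = 2.1600
d = 10^2.1600 = 144.5 pc
= 471.2 ly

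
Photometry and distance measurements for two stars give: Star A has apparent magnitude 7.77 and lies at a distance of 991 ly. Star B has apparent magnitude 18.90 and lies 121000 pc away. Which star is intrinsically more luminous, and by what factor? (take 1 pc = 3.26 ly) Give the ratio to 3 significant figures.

Star A: d = 991 ly / 3.26 = 304.0 pc
Star A: M = m − 5 log₁₀ d + 5 = 7.77 − 5·2.4829 + 5 = 0.356
Star B: M = m − 5 log₁₀ d + 5 = 18.90 − 5·5.0828 + 5 = -1.514
ΔM = M_A − M_B = 0.356 − (-1.514) = 1.870; smaller M is more luminous → Star B.
L ratio = 10^(0.4 |ΔM|) = 10^0.748 = 5.596

Star B is more luminous, by a factor of 5.60.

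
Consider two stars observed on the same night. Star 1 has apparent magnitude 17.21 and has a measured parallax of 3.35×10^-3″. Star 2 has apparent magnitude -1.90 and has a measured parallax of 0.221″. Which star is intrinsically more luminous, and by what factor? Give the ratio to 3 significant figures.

Star 1: d = 1/p = 1/3.35×10^-3″ = 298.5 pc
Star 1: M = m − 5 log₁₀ d + 5 = 17.21 − 5·2.4750 + 5 = 9.835
Star 2: d = 1/p = 1/0.221″ = 4.525 pc
Star 2: M = m − 5 log₁₀ d + 5 = -1.90 − 5·0.6556 + 5 = -0.178
ΔM = M_1 − M_2 = 9.835 − (-0.178) = 10.013; smaller M is more luminous → Star 2.
L ratio = 10^(0.4 |ΔM|) = 10^4.005 = 10120

Star 2 is more luminous, by a factor of 10100.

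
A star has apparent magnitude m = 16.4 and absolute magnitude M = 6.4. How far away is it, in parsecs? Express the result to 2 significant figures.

d ≈ 1000 pc

μ = m − M = 10.000
m − M = 5 log₁₀ d − 5
log₁₀ d = (m − M)/5 + 1 = 3.0000
d = 10^3.0000 = 1000 pc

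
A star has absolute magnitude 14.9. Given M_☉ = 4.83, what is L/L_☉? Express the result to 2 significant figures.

L/L_☉ ≈ 9.4×10^-5

M − M_☉ = 14.9 − 4.83 = 10.070
L/L_☉ = 10^(−0.4 (M − M_☉)) = 10^-4.028 = 9.376×10^-5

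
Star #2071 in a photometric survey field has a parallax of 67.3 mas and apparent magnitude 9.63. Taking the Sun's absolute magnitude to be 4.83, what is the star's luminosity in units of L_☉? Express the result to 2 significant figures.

L/L_☉ ≈ 0.027

d = 1/p = 1000/67.3 mas = 14.86 pc
M = m − 5 log₁₀ d + 5 = 9.63 − 5·1.1720 + 5 = 8.770
M − M_☉ = 8.770 − 4.83 = 3.940
L/L_☉ = 10^(−0.4 × 3.940) = 0.02654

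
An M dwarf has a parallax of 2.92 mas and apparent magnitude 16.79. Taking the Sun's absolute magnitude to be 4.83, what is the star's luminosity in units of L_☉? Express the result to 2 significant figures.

d = 1/p = 1000/2.92 mas = 342.5 pc
M = m − 5 log₁₀ d + 5 = 16.79 − 5·2.5346 + 5 = 9.117
M − M_☉ = 9.117 − 4.83 = 4.287
L/L_☉ = 10^(−0.4 × 4.287) = 0.01929

L/L_☉ ≈ 0.019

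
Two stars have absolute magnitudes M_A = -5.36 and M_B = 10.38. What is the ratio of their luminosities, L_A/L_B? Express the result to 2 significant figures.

ΔM = M_A − M_B = -15.74
L_A/L_B = 10^(−0.4 ΔM) = 10^6.296 = 1.977×10^6

L_A/L_B ≈ 2.0×10^6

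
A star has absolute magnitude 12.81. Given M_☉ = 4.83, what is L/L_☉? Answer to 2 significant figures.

M − M_☉ = 12.81 − 4.83 = 7.980
L/L_☉ = 10^(−0.4 (M − M_☉)) = 10^-3.192 = 6.427×10^-4

L/L_☉ ≈ 6.4×10^-4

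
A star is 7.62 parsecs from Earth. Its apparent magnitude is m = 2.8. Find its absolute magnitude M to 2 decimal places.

M ≈ 3.39

5 log₁₀(d/10 pc) = 5 log₁₀(7.620) − 5 = -0.590
M = m − 5 log₁₀(d/10) = 2.8 + 0.590 = 3.390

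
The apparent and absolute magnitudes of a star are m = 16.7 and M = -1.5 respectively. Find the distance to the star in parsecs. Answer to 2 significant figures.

μ = m − M = 18.200
m − M = 5 log₁₀ d − 5
log₁₀ d = (m − M)/5 + 1 = 4.6400
d = 10^4.6400 = 43650 pc

d ≈ 44000 pc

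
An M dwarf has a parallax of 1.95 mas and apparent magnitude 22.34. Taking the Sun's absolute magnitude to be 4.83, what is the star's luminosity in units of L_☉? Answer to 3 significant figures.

L/L_☉ ≈ 2.61×10^-4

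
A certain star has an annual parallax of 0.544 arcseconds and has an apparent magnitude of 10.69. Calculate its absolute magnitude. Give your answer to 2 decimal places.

d = 1/p = 1/0.544″ = 1.838 pc
5 log₁₀(d/10 pc) = 5 log₁₀(1.838) − 5 = -3.678
M = m − 5 log₁₀(d/10) = 10.69 + 3.678 = 14.368

M ≈ 14.37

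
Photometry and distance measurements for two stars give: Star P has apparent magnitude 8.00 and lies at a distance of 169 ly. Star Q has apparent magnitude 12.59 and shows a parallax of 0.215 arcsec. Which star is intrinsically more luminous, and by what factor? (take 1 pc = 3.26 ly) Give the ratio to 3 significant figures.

Star P: d = 169 ly / 3.26 = 51.84 pc
Star P: M = m − 5 log₁₀ d + 5 = 8.00 − 5·1.7147 + 5 = 4.427
Star Q: d = 1/p = 1/0.215″ = 4.651 pc
Star Q: M = m − 5 log₁₀ d + 5 = 12.59 − 5·0.6676 + 5 = 14.252
ΔM = M_P − M_Q = 4.427 − (14.252) = -9.826; smaller M is more luminous → Star P.
L ratio = 10^(0.4 |ΔM|) = 10^3.930 = 8516

Star P is more luminous, by a factor of 8520.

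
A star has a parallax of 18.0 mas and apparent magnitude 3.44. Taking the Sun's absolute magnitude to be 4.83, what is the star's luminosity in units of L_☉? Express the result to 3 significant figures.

d = 1/p = 1000/18.0 mas = 55.56 pc
M = m − 5 log₁₀ d + 5 = 3.44 − 5·1.7447 + 5 = -0.284
M − M_☉ = -0.284 − 4.83 = -5.114
L/L_☉ = 10^(−0.4 × -5.114) = 111.0

L/L_☉ ≈ 111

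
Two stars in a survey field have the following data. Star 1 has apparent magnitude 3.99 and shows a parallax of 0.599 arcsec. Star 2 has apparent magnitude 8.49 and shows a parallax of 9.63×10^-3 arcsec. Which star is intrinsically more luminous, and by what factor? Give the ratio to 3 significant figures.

Star 1: d = 1/p = 1/0.599″ = 1.669 pc
Star 1: M = m − 5 log₁₀ d + 5 = 3.99 − 5·0.2226 + 5 = 7.877
Star 2: d = 1/p = 1/9.63×10^-3″ = 103.8 pc
Star 2: M = m − 5 log₁₀ d + 5 = 8.49 − 5·2.0164 + 5 = 3.408
ΔM = M_1 − M_2 = 7.877 − (3.408) = 4.469; smaller M is more luminous → Star 2.
L ratio = 10^(0.4 |ΔM|) = 10^1.788 = 61.32

Star 2 is more luminous, by a factor of 61.3.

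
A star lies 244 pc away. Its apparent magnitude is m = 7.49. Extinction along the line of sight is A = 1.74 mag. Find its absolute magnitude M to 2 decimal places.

M ≈ -1.19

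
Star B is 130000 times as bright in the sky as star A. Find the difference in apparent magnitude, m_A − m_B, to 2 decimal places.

Pogson: Δm = −2.5 log₁₀(ratio) = −2.5 log₁₀(130000) = −2.5 × 5.1139 = -12.785
Star B is brighter so has the smaller magnitude: m_A − m_B is positive.

m_A − m_B ≈ 12.78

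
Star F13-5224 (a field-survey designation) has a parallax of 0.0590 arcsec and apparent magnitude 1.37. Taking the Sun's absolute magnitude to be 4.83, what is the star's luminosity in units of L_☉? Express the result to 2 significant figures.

d = 1/p = 1/0.0590″ = 16.95 pc
M = m − 5 log₁₀ d + 5 = 1.37 − 5·1.2291 + 5 = 0.224
M − M_☉ = 0.224 − 4.83 = -4.606
L/L_☉ = 10^(−0.4 × -4.606) = 69.55

L/L_☉ ≈ 70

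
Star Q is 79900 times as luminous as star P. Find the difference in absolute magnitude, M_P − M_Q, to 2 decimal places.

Pogson: ΔM = −2.5 log₁₀(ratio) = −2.5 log₁₀(79900) = −2.5 × 4.9025 = -12.256
Star Q is brighter so has the smaller magnitude: M_P − M_Q is positive.

M_P − M_Q ≈ 12.26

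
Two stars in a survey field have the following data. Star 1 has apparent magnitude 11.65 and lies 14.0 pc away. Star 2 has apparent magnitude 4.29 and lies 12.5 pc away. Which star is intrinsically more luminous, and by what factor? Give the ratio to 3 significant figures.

Star 2 is more luminous, by a factor of 701.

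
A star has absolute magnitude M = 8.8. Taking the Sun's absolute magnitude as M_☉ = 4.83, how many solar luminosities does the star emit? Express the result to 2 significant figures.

L/L_☉ ≈ 0.026

M − M_☉ = 8.8 − 4.83 = 3.970
L/L_☉ = 10^(−0.4 (M − M_☉)) = 10^-1.588 = 0.02582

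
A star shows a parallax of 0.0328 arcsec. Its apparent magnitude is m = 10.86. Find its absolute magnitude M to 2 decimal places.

M ≈ 8.44

d = 1/p = 1/0.0328″ = 30.49 pc
5 log₁₀(d/10 pc) = 5 log₁₀(30.49) − 5 = 2.421
M = m − 5 log₁₀(d/10) = 10.86 − 2.421 = 8.439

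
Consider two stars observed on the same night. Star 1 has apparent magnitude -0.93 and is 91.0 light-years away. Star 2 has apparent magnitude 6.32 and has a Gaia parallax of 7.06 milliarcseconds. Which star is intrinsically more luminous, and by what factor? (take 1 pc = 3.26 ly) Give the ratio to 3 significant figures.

Star 1 is more luminous, by a factor of 30.9.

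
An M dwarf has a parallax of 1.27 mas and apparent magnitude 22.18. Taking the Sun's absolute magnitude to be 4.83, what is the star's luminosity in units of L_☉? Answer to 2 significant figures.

L/L_☉ ≈ 7.1×10^-4

d = 1/p = 1000/1.27 mas = 787.4 pc
M = m − 5 log₁₀ d + 5 = 22.18 − 5·2.8962 + 5 = 12.699
M − M_☉ = 12.699 − 4.83 = 7.869
L/L_☉ = 10^(−0.4 × 7.869) = 7.119×10^-4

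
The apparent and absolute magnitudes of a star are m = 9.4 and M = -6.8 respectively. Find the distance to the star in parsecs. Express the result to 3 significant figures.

Distance modulus: m − M = 9.4 − (-6.8) = 16.200
m − M = 5 log₁₀ d − 5
log₁₀ d = (m − M)/5 + 1 = 4.2400
d = 10^4.2400 = 17380 pc

d ≈ 17400 pc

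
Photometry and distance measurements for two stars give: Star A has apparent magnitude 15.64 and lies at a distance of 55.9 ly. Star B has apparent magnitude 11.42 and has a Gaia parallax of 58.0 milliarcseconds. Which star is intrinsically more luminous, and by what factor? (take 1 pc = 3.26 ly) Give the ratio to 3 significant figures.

Star B is more luminous, by a factor of 49.3.

Star A: d = 55.9 ly / 3.26 = 17.15 pc
Star A: M = m − 5 log₁₀ d + 5 = 15.64 − 5·1.2342 + 5 = 14.469
Star B: p = 58.0 mas = 0.0580″ → d = 1/p = 17.24 pc
Star B: M = m − 5 log₁₀ d + 5 = 11.42 − 5·1.2366 + 5 = 10.237
ΔM = M_A − M_B = 14.469 − (10.237) = 4.232; smaller M is more luminous → Star B.
L ratio = 10^(0.4 |ΔM|) = 10^1.693 = 49.29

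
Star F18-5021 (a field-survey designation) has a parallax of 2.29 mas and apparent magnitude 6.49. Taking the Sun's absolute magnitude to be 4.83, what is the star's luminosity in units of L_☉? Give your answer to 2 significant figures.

d = 1/p = 1000/2.29 mas = 436.7 pc
M = m − 5 log₁₀ d + 5 = 6.49 − 5·2.6402 + 5 = -1.711
M − M_☉ = -1.711 − 4.83 = -6.541
L/L_☉ = 10^(−0.4 × -6.541) = 413.4

L/L_☉ ≈ 410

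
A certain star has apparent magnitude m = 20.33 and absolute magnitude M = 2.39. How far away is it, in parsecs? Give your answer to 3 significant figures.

μ = m − M = 17.940
m − M = 5 log₁₀ d − 5
log₁₀ d = (m − M)/5 + 1 = 4.5880
d = 10^4.5880 = 38730 pc

d ≈ 38700 pc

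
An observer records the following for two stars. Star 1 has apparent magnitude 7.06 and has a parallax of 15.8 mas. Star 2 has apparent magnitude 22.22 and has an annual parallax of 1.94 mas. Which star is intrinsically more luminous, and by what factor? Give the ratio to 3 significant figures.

Star 1 is more luminous, by a factor of 17500.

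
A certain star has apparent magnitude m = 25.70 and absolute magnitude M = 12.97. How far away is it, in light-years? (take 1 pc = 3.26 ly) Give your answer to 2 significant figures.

Distance modulus: m − M = 25.70 − (12.97) = 12.730
m − M = 5 log₁₀ d − 5
log₁₀ d = (m − M)/5 + 1 = 3.5460
d = 10^3.5460 = 3516 pc
= 11460 ly

d ≈ 11000 ly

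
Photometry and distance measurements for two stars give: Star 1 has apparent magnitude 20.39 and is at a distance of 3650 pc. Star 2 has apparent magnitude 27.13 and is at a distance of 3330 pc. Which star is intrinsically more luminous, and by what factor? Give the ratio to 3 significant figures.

Star 1: M = m − 5 log₁₀ d + 5 = 20.39 − 5·3.5623 + 5 = 7.579
Star 2: M = m − 5 log₁₀ d + 5 = 27.13 − 5·3.5224 + 5 = 14.518
ΔM = M_1 − M_2 = 7.579 − (14.518) = -6.939; smaller M is more luminous → Star 1.
L ratio = 10^(0.4 |ΔM|) = 10^2.776 = 596.6

Star 1 is more luminous, by a factor of 597.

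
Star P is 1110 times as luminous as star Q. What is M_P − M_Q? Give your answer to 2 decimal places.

M_P − M_Q ≈ -7.61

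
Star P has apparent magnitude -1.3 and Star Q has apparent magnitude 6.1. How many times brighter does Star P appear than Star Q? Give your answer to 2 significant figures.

910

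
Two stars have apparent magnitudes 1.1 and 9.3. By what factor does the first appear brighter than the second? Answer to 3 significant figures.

Δm = 1.1 − (9.3) = -8.2
Flux ratio = 10^(−0.4 Δm) = 10^(−0.4 × -8.2) = 10^3.280 = 1905

1910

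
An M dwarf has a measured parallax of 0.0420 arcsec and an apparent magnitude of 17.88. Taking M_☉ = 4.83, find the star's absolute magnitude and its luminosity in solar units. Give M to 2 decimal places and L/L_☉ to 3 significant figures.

d = 1/p = 1/0.0420″ = 23.81 pc
M = m − 5 log₁₀ d + 5 = 17.88 − 5·1.3768 + 5 = 15.996
M − M_☉ = 15.996 − 4.83 = 11.166
L/L_☉ = 10^(−0.4 × 11.166) = 3.416×10^-5

M ≈ 16.00; L/L_☉ ≈ 3.42×10^-5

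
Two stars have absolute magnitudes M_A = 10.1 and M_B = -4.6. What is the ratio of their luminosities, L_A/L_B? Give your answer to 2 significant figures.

ΔM = M_A − M_B = 14.7
L_A/L_B = 10^(−0.4 ΔM) = 10^-5.880 = 1.318×10^-6

L_A/L_B ≈ 1.3×10^-6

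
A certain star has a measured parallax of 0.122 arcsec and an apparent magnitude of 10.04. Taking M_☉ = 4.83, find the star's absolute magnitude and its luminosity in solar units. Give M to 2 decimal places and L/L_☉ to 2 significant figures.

M ≈ 10.47; L/L_☉ ≈ 5.5×10^-3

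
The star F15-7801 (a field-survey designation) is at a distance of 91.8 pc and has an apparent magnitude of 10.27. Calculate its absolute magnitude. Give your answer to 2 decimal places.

5 log₁₀(d/10 pc) = 5 log₁₀(91.80) − 5 = 4.814
M = m − 5 log₁₀(d/10) = 10.27 − 4.814 = 5.456

M ≈ 5.46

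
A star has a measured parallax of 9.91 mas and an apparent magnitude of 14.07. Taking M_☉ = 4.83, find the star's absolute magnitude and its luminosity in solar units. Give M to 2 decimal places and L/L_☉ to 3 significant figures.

M ≈ 9.05; L/L_☉ ≈ 0.0205

d = 1/p = 1000/9.91 mas = 100.9 pc
M = m − 5 log₁₀ d + 5 = 14.07 − 5·2.0039 + 5 = 9.050
M − M_☉ = 9.050 − 4.83 = 4.220
L/L_☉ = 10^(−0.4 × 4.220) = 0.02050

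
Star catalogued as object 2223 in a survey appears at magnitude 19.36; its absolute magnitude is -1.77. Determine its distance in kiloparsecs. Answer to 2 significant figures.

μ = m − M = 21.130
m − M = 5 log₁₀ d − 5
log₁₀ d = (m − M)/5 + 1 = 5.2260
d = 10^5.2260 = 168300 pc
= 168.3 kpc

d ≈ 170 kpc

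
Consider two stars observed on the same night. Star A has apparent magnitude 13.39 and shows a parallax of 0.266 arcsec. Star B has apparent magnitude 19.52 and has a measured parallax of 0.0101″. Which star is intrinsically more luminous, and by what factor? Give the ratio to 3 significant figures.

Star B is more luminous, by a factor of 2.45.

Star A: d = 1/p = 1/0.266″ = 3.759 pc
Star A: M = m − 5 log₁₀ d + 5 = 13.39 − 5·0.5751 + 5 = 15.514
Star B: d = 1/p = 1/0.0101″ = 99.01 pc
Star B: M = m − 5 log₁₀ d + 5 = 19.52 − 5·1.9957 + 5 = 14.542
ΔM = M_A − M_B = 15.514 − (14.542) = 0.973; smaller M is more luminous → Star B.
L ratio = 10^(0.4 |ΔM|) = 10^0.389 = 2.450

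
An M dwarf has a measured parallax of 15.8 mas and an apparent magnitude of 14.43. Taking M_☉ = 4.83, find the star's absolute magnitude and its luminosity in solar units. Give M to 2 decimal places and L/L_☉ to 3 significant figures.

d = 1/p = 1000/15.8 mas = 63.29 pc
M = m − 5 log₁₀ d + 5 = 14.43 − 5·1.8013 + 5 = 10.423
M − M_☉ = 10.423 − 4.83 = 5.593
L/L_☉ = 10^(−0.4 × 5.593) = 5.790×10^-3

M ≈ 10.42; L/L_☉ ≈ 5.79×10^-3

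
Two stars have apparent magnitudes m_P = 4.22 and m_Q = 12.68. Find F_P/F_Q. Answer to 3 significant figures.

Magnitude difference = -8.46
Flux ratio = 10^(−0.4 Δm) = 10^(−0.4 × -8.46) = 10^3.384 = 2421

F_P/F_Q ≈ 2420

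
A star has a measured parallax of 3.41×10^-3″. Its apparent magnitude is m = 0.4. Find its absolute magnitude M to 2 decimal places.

d = 1/p = 1/3.41×10^-3″ = 293.3 pc
5 log₁₀(d/10 pc) = 5 log₁₀(293.3) − 5 = 7.336
M = m − 5 log₁₀(d/10) = 0.4 − 7.336 = -6.936

M ≈ -6.94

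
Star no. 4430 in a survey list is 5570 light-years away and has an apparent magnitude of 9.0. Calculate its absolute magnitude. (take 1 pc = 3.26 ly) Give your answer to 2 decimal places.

d = 5570 ly / 3.26 = 1709 pc
5 log₁₀(d/10 pc) = 5 log₁₀(1709) − 5 = 11.163
M = m − 5 log₁₀(d/10) = 9.0 − 11.163 = -2.163

M ≈ -2.16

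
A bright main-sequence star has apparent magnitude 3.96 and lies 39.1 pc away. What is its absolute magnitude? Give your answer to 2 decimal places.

M ≈ 1.00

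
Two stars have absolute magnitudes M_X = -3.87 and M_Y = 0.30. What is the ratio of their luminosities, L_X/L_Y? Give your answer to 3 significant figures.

ΔM = M_X − M_Y = -4.17
L_X/L_Y = 10^(−0.4 ΔM) = 10^1.668 = 46.56

L_X/L_Y ≈ 46.6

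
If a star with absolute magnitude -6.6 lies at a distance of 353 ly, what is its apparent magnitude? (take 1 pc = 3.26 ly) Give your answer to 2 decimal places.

d = 353 ly / 3.26 = 108.3 pc
m = M + 5 log₁₀ d − 5 = -6.6 + 5·2.0346 − 5 = -1.427

m ≈ -1.43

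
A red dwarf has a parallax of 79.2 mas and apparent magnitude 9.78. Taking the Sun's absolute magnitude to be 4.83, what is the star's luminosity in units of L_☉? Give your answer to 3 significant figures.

d = 1/p = 1000/79.2 mas = 12.63 pc
M = m − 5 log₁₀ d + 5 = 9.78 − 5·1.1013 + 5 = 9.274
M − M_☉ = 9.274 − 4.83 = 4.444
L/L_☉ = 10^(−0.4 × 4.444) = 0.01669

L/L_☉ ≈ 0.0167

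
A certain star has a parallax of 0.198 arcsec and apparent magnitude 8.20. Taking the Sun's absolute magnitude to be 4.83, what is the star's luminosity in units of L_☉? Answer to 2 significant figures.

L/L_☉ ≈ 0.011

d = 1/p = 1/0.198″ = 5.051 pc
M = m − 5 log₁₀ d + 5 = 8.20 − 5·0.7033 + 5 = 9.683
M − M_☉ = 9.683 − 4.83 = 4.853
L/L_☉ = 10^(−0.4 × 4.853) = 0.01145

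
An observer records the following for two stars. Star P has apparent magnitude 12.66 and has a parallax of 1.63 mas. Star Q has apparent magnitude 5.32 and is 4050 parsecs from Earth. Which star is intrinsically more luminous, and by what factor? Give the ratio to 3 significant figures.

Star P: p = 1.63 mas = 1.63×10^-3″ → d = 1/p = 613.5 pc
Star P: M = m − 5 log₁₀ d + 5 = 12.66 − 5·2.7878 + 5 = 3.721
Star Q: M = m − 5 log₁₀ d + 5 = 5.32 − 5·3.6075 + 5 = -7.717
ΔM = M_P − M_Q = 3.721 − (-7.717) = 11.438; smaller M is more luminous → Star Q.
L ratio = 10^(0.4 |ΔM|) = 10^4.575 = 37610

Star Q is more luminous, by a factor of 37600.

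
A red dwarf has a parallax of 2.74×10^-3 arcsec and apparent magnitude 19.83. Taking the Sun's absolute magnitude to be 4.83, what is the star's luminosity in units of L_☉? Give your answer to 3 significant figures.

d = 1/p = 1/2.74×10^-3″ = 365.0 pc
M = m − 5 log₁₀ d + 5 = 19.83 − 5·2.5622 + 5 = 12.019
M − M_☉ = 12.019 − 4.83 = 7.189
L/L_☉ = 10^(−0.4 × 7.189) = 1.332×10^-3

L/L_☉ ≈ 1.33×10^-3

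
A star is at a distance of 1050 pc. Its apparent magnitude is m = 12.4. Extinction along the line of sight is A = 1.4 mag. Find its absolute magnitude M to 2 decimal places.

M ≈ 0.89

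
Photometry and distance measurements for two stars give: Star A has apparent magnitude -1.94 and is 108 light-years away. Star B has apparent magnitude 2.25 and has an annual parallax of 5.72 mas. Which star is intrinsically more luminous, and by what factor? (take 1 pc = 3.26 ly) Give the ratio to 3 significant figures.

Star A is more luminous, by a factor of 1.70.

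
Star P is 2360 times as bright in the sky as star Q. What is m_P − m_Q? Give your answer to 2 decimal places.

m_P − m_Q ≈ -8.43

Pogson: Δm = −2.5 log₁₀(ratio) = −2.5 log₁₀(2360) = −2.5 × 3.3729 = -8.432
Star P is brighter, so it has the smaller magnitude: the difference is negative.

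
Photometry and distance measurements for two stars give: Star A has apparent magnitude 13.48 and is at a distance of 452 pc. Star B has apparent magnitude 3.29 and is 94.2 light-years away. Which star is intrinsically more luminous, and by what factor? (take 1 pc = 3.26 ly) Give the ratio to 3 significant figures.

Star A: M = m − 5 log₁₀ d + 5 = 13.48 − 5·2.6551 + 5 = 5.204
Star B: d = 94.2 ly / 3.26 = 28.90 pc
Star B: M = m − 5 log₁₀ d + 5 = 3.29 − 5·1.4608 + 5 = 0.986
ΔM = M_A − M_B = 5.204 − (0.986) = 4.218; smaller M is more luminous → Star B.
L ratio = 10^(0.4 |ΔM|) = 10^1.687 = 48.68

Star B is more luminous, by a factor of 48.7.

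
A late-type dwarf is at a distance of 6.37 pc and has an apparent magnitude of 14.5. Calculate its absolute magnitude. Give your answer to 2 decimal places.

5 log₁₀(d/10 pc) = 5 log₁₀(6.370) − 5 = -0.979
M = m − 5 log₁₀(d/10) = 14.5 + 0.979 = 15.479

M ≈ 15.48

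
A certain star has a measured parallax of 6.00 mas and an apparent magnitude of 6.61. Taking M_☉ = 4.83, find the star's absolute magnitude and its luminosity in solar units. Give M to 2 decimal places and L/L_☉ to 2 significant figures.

d = 1/p = 1000/6.00 mas = 166.7 pc
M = m − 5 log₁₀ d + 5 = 6.61 − 5·2.2218 + 5 = 0.501
M − M_☉ = 0.501 − 4.83 = -4.329
L/L_☉ = 10^(−0.4 × -4.329) = 53.91

M ≈ 0.50; L/L_☉ ≈ 54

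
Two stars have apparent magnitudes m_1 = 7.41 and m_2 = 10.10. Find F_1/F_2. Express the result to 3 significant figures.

F_1/F_2 ≈ 11.9

Magnitude difference = -2.69
Flux ratio = 10^(−0.4 Δm) = 10^(−0.4 × -2.69) = 10^1.076 = 11.91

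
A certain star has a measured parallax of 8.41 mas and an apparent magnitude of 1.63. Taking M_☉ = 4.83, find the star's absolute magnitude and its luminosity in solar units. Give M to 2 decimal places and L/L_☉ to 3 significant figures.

d = 1/p = 1000/8.41 mas = 118.9 pc
M = m − 5 log₁₀ d + 5 = 1.63 − 5·2.0752 + 5 = -3.746
M − M_☉ = -3.746 − 4.83 = -8.576
L/L_☉ = 10^(−0.4 × -8.576) = 2694

M ≈ -3.75; L/L_☉ ≈ 2690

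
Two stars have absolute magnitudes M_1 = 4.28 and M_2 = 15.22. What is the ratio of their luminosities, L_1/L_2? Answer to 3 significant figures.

L_1/L_2 ≈ 23800

ΔM = M_1 − M_2 = -10.94
L_1/L_2 = 10^(−0.4 ΔM) = 10^4.376 = 23770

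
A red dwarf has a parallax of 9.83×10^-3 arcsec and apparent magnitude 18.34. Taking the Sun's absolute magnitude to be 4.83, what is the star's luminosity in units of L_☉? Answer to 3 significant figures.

L/L_☉ ≈ 4.08×10^-4

d = 1/p = 1/9.83×10^-3″ = 101.7 pc
M = m − 5 log₁₀ d + 5 = 18.34 − 5·2.0074 + 5 = 13.303
M − M_☉ = 13.303 − 4.83 = 8.473
L/L_☉ = 10^(−0.4 × 8.473) = 4.082×10^-4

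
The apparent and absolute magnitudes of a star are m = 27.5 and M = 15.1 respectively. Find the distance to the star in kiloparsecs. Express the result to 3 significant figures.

d ≈ 3.02 kpc

μ = m − M = 12.400
m − M = 5 log₁₀ d − 5
log₁₀ d = (m − M)/5 + 1 = 3.4800
d = 10^3.4800 = 3020 pc
= 3.020 kpc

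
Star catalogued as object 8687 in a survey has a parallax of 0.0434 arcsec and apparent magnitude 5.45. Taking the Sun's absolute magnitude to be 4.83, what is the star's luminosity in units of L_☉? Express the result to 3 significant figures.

d = 1/p = 1/0.0434″ = 23.04 pc
M = m − 5 log₁₀ d + 5 = 5.45 − 5·1.3625 + 5 = 3.637
M − M_☉ = 3.637 − 4.83 = -1.193
L/L_☉ = 10^(−0.4 × -1.193) = 2.999

L/L_☉ ≈ 3.00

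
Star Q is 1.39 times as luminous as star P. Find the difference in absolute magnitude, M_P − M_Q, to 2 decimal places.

Pogson: ΔM = −2.5 log₁₀(ratio) = −2.5 log₁₀(1.39) = −2.5 × 0.1430 = -0.358
Star Q is brighter so has the smaller magnitude: M_P − M_Q is positive.

M_P − M_Q ≈ 0.36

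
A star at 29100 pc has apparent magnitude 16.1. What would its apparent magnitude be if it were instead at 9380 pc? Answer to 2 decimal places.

m ≈ 13.64

Flux ∝ 1/d², so Δm = 5 log₁₀(d₂/d₁) = 5 log₁₀(9380/29100) = -2.458
m₂ = m₁ + Δm = 16.1 + (-2.458) = 13.642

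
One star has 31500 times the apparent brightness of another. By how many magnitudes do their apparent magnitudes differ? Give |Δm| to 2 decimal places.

Pogson: Δm = −2.5 log₁₀(ratio) = −2.5 log₁₀(31500) = −2.5 × 4.4983 = -11.246

|Δm| ≈ 11.25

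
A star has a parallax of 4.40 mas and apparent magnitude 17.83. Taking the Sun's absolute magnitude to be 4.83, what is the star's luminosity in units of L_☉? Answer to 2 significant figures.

L/L_☉ ≈ 3.3×10^-3

d = 1/p = 1000/4.40 mas = 227.3 pc
M = m − 5 log₁₀ d + 5 = 17.83 − 5·2.3565 + 5 = 11.047
M − M_☉ = 11.047 − 4.83 = 6.217
L/L_☉ = 10^(−0.4 × 6.217) = 3.259×10^-3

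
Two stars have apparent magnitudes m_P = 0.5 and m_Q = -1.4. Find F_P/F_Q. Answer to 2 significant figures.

Δm = 0.5 − (-1.4) = 1.9
Flux ratio = 10^(−0.4 Δm) = 10^(−0.4 × 1.9) = 10^-0.760 = 0.1738

F_P/F_Q ≈ 0.17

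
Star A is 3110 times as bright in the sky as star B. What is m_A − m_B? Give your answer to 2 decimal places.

Pogson: Δm = −2.5 log₁₀(ratio) = −2.5 log₁₀(3110) = −2.5 × 3.4928 = -8.732
Star A is brighter, so it has the smaller magnitude: the difference is negative.

m_A − m_B ≈ -8.73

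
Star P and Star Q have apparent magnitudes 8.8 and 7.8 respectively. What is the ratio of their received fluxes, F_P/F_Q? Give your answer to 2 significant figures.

Δm = 8.8 − (7.8) = 1.0
Flux ratio = 10^(−0.4 Δm) = 10^(−0.4 × 1.0) = 10^-0.400 = 0.3981

F_P/F_Q ≈ 0.40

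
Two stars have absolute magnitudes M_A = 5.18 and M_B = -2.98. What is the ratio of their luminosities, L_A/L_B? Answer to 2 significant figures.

L_A/L_B ≈ 5.4×10^-4

ΔM = M_A − M_B = 8.16
L_A/L_B = 10^(−0.4 ΔM) = 10^-3.264 = 5.445×10^-4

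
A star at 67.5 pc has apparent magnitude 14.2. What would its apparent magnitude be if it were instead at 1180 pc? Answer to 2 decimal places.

m ≈ 20.41

Flux ∝ 1/d², so Δm = 5 log₁₀(d₂/d₁) = 5 log₁₀(1180/67.5) = 6.213
m₂ = m₁ + Δm = 14.2 + (6.213) = 20.413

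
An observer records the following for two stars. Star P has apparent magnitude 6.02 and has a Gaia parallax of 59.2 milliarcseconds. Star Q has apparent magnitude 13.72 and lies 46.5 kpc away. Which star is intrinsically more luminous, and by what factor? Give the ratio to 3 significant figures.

Star Q is more luminous, by a factor of 6300.

Star P: p = 59.2 mas = 0.0592″ → d = 1/p = 16.89 pc
Star P: M = m − 5 log₁₀ d + 5 = 6.02 − 5·1.2277 + 5 = 4.882
Star Q: d = 46.5 kpc = 46500 pc
Star Q: M = m − 5 log₁₀ d + 5 = 13.72 − 5·4.6675 + 5 = -4.617
ΔM = M_P − M_Q = 4.882 − (-4.617) = 9.499; smaller M is more luminous → Star Q.
L ratio = 10^(0.4 |ΔM|) = 10^3.800 = 6303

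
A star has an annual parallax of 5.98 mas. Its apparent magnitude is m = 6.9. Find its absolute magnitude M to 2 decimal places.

M ≈ 0.78

p = 5.98 mas = 5.98×10^-3″ → d = 1/p = 167.2 pc
5 log₁₀(d/10 pc) = 5 log₁₀(167.2) − 5 = 6.116
M = m − 5 log₁₀(d/10) = 6.9 − 6.116 = 0.784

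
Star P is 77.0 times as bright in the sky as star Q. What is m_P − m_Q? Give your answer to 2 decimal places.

Pogson: Δm = −2.5 log₁₀(ratio) = −2.5 log₁₀(77.0) = −2.5 × 1.8865 = -4.716
Star P is brighter, so it has the smaller magnitude: the difference is negative.

m_P − m_Q ≈ -4.72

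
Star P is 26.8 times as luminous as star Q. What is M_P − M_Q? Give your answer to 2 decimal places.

M_P − M_Q ≈ -3.57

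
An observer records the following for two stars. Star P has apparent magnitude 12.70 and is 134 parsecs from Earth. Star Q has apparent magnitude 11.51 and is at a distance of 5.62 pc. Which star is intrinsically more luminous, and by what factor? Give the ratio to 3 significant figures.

Star P is more luminous, by a factor of 190.

Star P: M = m − 5 log₁₀ d + 5 = 12.70 − 5·2.1271 + 5 = 7.064
Star Q: M = m − 5 log₁₀ d + 5 = 11.51 − 5·0.7497 + 5 = 12.761
ΔM = M_P − M_Q = 7.064 − (12.761) = -5.697; smaller M is more luminous → Star P.
L ratio = 10^(0.4 |ΔM|) = 10^2.279 = 190.0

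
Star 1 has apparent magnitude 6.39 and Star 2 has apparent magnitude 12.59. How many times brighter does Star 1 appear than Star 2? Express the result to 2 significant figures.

300

Magnitude difference = -6.20
Flux ratio = 10^(−0.4 Δm) = 10^(−0.4 × -6.20) = 10^2.480 = 302.0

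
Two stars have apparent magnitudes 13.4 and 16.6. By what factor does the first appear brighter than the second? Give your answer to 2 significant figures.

Δm = 13.4 − (16.6) = -3.2
Flux ratio = 10^(−0.4 Δm) = 10^(−0.4 × -3.2) = 10^1.280 = 19.05

19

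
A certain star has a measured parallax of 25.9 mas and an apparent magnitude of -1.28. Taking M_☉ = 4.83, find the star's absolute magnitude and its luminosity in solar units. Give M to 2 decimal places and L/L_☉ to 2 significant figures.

M ≈ -4.21; L/L_☉ ≈ 4100

d = 1/p = 1000/25.9 mas = 38.61 pc
M = m − 5 log₁₀ d + 5 = -1.28 − 5·1.5867 + 5 = -4.214
M − M_☉ = -4.214 − 4.83 = -9.044
L/L_☉ = 10^(−0.4 × -9.044) = 4144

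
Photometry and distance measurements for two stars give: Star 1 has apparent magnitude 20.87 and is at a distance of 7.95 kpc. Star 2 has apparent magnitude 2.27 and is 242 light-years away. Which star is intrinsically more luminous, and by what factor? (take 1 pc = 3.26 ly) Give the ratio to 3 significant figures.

Star 2 is more luminous, by a factor of 2400.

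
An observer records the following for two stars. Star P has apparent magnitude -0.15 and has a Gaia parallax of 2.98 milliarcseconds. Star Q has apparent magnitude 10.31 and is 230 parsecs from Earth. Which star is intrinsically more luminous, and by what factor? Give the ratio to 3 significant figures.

Star P: p = 2.98 mas = 2.98×10^-3″ → d = 1/p = 335.6 pc
Star P: M = m − 5 log₁₀ d + 5 = -0.15 − 5·2.5258 + 5 = -7.779
Star Q: M = m − 5 log₁₀ d + 5 = 10.31 − 5·2.3617 + 5 = 3.501
ΔM = M_P − M_Q = -7.779 − (3.501) = -11.280; smaller M is more luminous → Star P.
L ratio = 10^(0.4 |ΔM|) = 10^4.512 = 32520

Star P is more luminous, by a factor of 32500.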